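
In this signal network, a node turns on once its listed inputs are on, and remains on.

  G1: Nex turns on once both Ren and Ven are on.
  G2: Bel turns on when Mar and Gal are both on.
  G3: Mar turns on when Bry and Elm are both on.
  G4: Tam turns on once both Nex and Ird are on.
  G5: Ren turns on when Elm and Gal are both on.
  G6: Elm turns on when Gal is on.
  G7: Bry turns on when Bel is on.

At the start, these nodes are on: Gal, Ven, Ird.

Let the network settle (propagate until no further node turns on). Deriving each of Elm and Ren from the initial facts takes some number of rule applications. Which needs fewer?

Elm

Elm: Gal is on, so Elm turns on (G6). [1 rule application]
Ren: Gal is on, so Elm turns on (G6). Elm and Gal are on, so Ren turns on (G5). [2 rule applications]
Elm needs fewer.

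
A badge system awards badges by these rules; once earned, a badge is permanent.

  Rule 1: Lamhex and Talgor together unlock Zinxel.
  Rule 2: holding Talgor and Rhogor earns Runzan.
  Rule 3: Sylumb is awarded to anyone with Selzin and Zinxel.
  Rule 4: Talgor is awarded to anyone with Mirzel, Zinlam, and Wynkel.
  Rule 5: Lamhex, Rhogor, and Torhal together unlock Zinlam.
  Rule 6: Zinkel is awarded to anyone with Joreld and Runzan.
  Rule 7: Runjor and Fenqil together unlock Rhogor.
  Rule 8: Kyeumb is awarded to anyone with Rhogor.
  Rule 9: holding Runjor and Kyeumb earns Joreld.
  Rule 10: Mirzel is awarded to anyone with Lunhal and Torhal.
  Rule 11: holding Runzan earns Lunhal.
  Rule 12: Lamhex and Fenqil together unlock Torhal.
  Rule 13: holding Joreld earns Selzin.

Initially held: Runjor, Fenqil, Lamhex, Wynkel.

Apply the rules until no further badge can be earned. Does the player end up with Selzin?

With Runjor and Fenqil, Rhogor is earned (Rule 7).
With Rhogor, Kyeumb is earned (Rule 8).
With Runjor and Kyeumb, Joreld is earned (Rule 9).
With Joreld, Selzin is earned (Rule 13).

Yes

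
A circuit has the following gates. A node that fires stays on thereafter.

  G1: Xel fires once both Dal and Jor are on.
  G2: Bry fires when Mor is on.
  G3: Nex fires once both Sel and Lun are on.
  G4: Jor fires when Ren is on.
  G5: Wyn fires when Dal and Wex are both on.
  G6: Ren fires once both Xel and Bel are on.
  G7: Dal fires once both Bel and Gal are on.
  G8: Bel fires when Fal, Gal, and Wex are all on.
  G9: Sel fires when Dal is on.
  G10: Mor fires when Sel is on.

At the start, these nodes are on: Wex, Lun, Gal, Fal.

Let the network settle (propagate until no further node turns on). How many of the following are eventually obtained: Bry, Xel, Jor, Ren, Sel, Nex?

3

G8: Fal, Gal, and Wex on → Bel on.
G7: Bel and Gal on → Dal on.
Dal is on, so Sel fires (G9).
G10: Sel on → Mor on.
G3: Sel and Lun on → Nex on.
Mor is on, so Bry fires (G2).
Bry: reached.
Xel would need Dal and Jor (G1), but Jor never turns on.
Jor would need Ren (G4), but Ren never turns on.
Ren would need Xel and Bel (G6), but Xel never turns on.
Sel: reached.
Nex: reached.
Reached: Bry, Sel, and Nex — 3 of the 6.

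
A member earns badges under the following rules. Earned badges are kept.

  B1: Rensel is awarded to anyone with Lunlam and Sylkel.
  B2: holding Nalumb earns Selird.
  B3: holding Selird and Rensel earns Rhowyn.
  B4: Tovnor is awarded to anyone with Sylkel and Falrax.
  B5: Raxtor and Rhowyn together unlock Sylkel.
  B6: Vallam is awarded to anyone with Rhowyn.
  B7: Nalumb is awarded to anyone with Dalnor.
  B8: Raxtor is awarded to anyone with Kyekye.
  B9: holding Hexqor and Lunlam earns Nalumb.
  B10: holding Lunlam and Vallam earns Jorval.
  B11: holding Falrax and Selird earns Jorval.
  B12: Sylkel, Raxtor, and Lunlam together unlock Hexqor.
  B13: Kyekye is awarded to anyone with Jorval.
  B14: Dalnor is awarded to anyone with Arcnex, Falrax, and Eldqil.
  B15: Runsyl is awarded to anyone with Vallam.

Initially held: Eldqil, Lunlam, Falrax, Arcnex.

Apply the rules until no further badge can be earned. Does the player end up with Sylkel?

No

Sylkel would need Raxtor and Rhowyn (B5), but Rhowyn is never earned.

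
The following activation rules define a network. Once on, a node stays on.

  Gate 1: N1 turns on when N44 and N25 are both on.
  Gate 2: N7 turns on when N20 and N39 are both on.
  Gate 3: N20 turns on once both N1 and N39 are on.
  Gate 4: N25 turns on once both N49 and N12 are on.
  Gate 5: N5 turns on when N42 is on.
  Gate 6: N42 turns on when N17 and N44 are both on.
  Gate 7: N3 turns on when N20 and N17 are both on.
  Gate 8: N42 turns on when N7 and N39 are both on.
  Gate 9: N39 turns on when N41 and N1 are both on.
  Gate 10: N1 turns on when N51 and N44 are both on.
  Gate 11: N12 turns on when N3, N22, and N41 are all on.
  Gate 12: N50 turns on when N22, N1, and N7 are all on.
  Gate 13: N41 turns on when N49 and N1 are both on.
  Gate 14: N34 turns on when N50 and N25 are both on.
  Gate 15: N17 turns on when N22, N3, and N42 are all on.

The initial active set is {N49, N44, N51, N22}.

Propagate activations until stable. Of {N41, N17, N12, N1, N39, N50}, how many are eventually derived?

Gate 10: N51 and N44 on → N1 on.
Gate 13: N49 and N1 on → N41 on.
N41 and N1 are on, so N39 turns on (Gate 9).
Gate 3: N1 and N39 on → N20 on.
Gate 2: N20 and N39 on → N7 on.
N22, N1, and N7 are on, so N50 turns on (Gate 12).
N41: reached.
N17 would need N22, N3, and N42 (Gate 15), but N3 never turns on.
N12 would need N3, N22, and N41 (Gate 11), but N3 never turns on.
N1: reached.
N39: reached.
N50: reached.
Reached: N41, N1, N39, and N50 — 4 of the 6.

4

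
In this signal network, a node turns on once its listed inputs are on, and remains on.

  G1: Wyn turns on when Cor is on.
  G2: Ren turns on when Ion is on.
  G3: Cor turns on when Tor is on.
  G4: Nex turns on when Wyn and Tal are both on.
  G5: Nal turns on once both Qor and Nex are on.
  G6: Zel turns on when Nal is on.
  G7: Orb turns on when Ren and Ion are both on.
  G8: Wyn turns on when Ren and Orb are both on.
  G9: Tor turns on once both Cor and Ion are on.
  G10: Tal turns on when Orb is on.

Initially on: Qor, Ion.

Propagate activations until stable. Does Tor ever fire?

No

Tor would need Cor and Ion (G9), but Cor never turns on.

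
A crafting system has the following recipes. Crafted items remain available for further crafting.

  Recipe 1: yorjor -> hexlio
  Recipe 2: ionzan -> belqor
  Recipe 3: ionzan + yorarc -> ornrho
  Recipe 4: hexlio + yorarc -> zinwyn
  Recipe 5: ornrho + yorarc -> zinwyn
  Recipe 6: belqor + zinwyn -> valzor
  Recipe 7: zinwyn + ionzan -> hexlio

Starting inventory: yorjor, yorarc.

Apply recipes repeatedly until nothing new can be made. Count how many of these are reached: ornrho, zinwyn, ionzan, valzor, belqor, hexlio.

yorjor -> hexlio (Recipe 1).
Using Recipe 4, hexlio and yorarc make zinwyn.
ornrho would need ionzan and yorarc (Recipe 3), but ionzan is never obtained.
zinwyn: reached.
No rule produces ionzan, and it is not given.
valzor would need belqor and zinwyn (Recipe 6), but belqor is never obtained.
belqor would need ionzan (Recipe 2), but ionzan is never obtained.
hexlio: reached.
Reached: zinwyn and hexlio — 2 of the 6.

2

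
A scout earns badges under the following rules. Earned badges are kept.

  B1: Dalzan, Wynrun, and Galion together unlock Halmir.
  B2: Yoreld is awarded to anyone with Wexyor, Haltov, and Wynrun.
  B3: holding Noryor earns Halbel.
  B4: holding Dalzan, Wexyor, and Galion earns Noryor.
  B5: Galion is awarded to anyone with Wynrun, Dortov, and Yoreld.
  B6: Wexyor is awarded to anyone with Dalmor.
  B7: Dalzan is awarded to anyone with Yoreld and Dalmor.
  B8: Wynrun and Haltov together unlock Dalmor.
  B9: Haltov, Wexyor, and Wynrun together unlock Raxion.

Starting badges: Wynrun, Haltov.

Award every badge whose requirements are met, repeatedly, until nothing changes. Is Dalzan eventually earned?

With Wynrun and Haltov, Dalmor is earned (B8).
With Dalmor, Wexyor is earned (B6).
With Wexyor, Haltov, and Wynrun, Yoreld is earned (B2).
With Yoreld and Dalmor, Dalzan is earned (B7).

Yes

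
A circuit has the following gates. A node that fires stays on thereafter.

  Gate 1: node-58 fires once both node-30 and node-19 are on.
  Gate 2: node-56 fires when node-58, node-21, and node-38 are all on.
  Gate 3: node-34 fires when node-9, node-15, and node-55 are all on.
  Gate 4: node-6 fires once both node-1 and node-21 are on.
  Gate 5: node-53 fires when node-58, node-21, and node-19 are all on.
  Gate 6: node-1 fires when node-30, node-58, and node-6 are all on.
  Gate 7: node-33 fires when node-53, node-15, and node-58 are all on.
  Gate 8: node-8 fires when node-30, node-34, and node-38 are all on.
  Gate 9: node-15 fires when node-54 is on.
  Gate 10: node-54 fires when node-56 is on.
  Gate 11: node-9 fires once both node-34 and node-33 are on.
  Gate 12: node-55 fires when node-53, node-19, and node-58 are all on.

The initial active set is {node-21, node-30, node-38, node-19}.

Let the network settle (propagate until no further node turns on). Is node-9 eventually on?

node-9 would need node-34 and node-33 (Gate 11), but node-34 never turns on.

No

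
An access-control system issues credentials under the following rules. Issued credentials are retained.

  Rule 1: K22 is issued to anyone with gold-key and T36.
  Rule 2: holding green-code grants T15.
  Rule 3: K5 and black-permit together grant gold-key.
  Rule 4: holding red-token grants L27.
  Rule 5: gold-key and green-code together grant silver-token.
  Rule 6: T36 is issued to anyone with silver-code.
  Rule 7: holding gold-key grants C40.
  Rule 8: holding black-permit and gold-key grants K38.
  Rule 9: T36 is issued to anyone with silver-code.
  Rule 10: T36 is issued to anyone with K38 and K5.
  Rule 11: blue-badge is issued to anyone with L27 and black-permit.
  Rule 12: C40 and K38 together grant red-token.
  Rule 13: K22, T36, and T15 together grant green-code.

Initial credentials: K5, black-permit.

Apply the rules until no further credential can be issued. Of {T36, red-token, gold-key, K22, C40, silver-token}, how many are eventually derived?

Holding K5 and black-permit grants gold-key (Rule 3).
Holding black-permit and gold-key grants K38 (Rule 8).
Holding gold-key grants C40 (Rule 7).
Holding K38 and K5 grants T36 (Rule 10).
Holding C40 and K38 grants red-token (Rule 12).
Holding gold-key and T36 grants K22 (Rule 1).
T36: reached.
red-token: reached.
gold-key: reached.
K22: reached.
C40: reached.
silver-token would need gold-key and green-code (Rule 5), but green-code is never granted.
Reached: T36, red-token, gold-key, K22, and C40 — 5 of the 6.

5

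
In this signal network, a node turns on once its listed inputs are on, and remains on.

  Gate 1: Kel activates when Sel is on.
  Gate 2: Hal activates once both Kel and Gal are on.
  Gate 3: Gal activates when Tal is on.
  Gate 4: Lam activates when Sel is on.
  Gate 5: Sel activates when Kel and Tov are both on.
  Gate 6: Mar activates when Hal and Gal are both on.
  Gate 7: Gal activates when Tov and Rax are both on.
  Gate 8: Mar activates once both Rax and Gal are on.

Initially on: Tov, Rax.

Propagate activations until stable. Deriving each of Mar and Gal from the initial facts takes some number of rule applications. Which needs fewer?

Gal

Gal: Tov and Rax are on, so Gal activates (Gate 7). [1 rule application]
Mar: Tov and Rax are on, so Gal activates (Gate 7). Rax and Gal are on, so Mar activates (Gate 8). [2 rule applications]
Gal needs fewer.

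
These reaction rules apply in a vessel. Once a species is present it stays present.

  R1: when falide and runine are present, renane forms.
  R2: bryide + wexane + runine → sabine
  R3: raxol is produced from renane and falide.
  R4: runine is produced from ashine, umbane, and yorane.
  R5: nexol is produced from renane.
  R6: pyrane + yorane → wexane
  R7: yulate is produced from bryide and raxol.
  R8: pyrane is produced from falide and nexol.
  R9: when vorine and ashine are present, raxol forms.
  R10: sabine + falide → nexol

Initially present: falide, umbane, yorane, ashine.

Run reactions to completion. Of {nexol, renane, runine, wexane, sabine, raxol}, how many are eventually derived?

ashine, umbane, and yorane present → runine forms (R4).
falide and runine present → renane forms (R1).
renane and falide present → raxol forms (R3).
renane present → nexol forms (R5).
falide and nexol present → pyrane forms (R8).
pyrane and yorane present → wexane forms (R6).
nexol: reached.
renane: reached.
runine: reached.
wexane: reached.
sabine would need bryide, wexane, and runine (R2), but bryide never forms.
raxol: reached.
Reached: nexol, renane, runine, wexane, and raxol — 5 of the 6.

5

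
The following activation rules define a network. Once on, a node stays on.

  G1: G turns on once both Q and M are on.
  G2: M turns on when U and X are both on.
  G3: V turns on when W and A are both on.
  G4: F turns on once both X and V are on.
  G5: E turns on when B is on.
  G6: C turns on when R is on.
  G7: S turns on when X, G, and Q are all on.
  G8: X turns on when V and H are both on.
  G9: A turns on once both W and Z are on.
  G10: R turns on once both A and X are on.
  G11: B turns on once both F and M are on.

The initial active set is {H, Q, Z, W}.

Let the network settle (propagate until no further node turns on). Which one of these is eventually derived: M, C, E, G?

C

W and Z are on, so A turns on (G9).
G3: W and A on → V on.
V and H are on, so X turns on (G8).
A and X are on, so R turns on (G10).
G6: R on → C on.
E would need B (G5), but B never turns on. M would need U and X (G2), but U never turns on. G would need Q and M (G1), but M never turns on.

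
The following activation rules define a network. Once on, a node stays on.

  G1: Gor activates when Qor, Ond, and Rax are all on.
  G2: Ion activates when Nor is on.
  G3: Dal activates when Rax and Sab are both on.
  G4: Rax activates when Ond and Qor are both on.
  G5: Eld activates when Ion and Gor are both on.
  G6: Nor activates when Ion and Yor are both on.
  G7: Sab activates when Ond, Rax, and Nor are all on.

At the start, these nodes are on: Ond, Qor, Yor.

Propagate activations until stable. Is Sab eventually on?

No

Sab would need Ond, Rax, and Nor (G7), but Nor never turns on.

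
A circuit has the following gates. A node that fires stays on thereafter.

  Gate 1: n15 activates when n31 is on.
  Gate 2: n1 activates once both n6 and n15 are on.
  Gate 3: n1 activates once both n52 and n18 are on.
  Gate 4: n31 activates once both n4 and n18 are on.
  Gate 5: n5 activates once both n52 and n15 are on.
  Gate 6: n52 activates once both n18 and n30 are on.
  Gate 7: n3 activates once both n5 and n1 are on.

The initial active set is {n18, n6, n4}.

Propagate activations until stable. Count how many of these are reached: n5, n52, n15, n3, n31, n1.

Gate 4: n4 and n18 on → n31 on.
n31 is on, so n15 activates (Gate 1).
Gate 2: n6 and n15 on → n1 on.
n5 would need n52 and n15 (Gate 5), but n52 never turns on.
n52 would need n18 and n30 (Gate 6), but n30 never turns on.
n15: reached.
n3 would need n5 and n1 (Gate 7), but n5 never turns on.
n31: reached.
n1: reached.
Reached: n15, n31, and n1 — 3 of the 6.

3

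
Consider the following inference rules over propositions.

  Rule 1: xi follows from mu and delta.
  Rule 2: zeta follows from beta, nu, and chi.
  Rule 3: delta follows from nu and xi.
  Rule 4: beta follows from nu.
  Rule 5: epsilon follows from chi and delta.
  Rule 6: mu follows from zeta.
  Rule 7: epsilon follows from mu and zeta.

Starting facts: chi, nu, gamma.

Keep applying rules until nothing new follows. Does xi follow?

xi would need mu and delta (Rule 1), but delta is never established.

No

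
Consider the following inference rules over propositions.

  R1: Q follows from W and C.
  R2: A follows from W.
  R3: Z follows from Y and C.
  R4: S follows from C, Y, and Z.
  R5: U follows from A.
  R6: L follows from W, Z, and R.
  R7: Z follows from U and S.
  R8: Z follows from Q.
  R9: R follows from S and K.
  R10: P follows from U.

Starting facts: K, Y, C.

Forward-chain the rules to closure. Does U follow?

No

U would need A (R5), but A is never established.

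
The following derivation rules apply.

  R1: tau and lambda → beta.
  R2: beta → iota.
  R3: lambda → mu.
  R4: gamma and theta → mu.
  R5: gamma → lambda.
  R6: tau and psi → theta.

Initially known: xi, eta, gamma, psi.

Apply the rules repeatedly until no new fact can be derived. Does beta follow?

beta would need tau and lambda (R1), but tau is never established.

No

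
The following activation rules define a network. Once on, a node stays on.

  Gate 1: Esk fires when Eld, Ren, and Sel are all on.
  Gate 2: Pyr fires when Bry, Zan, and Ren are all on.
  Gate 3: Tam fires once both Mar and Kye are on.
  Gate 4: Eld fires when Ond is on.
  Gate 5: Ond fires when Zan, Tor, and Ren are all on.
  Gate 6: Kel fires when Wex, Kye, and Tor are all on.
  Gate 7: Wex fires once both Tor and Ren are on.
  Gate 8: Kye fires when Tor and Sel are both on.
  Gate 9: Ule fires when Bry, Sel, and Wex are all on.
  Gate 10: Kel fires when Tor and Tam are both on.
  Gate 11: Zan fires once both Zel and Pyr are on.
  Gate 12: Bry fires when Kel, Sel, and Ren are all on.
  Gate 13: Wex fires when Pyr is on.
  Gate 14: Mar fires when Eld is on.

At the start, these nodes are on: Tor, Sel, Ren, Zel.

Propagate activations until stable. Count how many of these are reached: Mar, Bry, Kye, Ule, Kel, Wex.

Tor and Sel are on, so Kye fires (Gate 8).
Tor and Ren are on, so Wex fires (Gate 7).
Wex, Kye, and Tor are on, so Kel fires (Gate 6).
Gate 12: Kel, Sel, and Ren on → Bry on.
Bry, Sel, and Wex are on, so Ule fires (Gate 9).
Mar would need Eld (Gate 14), but Eld never turns on.
Bry: reached.
Kye: reached.
Ule: reached.
Kel: reached.
Wex: reached.
Reached: Bry, Kye, Ule, Kel, and Wex — 5 of the 6.

5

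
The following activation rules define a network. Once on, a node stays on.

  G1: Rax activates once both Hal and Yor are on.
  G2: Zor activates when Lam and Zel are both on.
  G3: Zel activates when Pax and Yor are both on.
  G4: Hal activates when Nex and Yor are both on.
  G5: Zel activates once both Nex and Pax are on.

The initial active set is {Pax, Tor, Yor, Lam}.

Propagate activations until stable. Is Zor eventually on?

Yes

G3: Pax and Yor on → Zel on.
Lam and Zel are on, so Zor activates (G2).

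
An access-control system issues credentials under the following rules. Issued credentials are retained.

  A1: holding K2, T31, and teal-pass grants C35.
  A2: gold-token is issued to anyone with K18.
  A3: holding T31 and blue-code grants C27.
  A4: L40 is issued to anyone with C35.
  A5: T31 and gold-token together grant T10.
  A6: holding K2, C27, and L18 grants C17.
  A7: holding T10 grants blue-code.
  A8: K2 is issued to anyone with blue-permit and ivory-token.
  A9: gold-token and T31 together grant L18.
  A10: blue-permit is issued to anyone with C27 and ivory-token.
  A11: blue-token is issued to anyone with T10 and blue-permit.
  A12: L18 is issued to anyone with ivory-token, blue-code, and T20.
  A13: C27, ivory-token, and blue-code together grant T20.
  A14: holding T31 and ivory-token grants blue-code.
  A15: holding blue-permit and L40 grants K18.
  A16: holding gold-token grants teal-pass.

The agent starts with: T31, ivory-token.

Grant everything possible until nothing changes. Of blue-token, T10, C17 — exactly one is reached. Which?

C17

Holding T31 and ivory-token grants blue-code (A14).
Holding T31 and blue-code grants C27 (A3).
Holding C27, ivory-token, and blue-code grants T20 (A13).
Holding C27 and ivory-token grants blue-permit (A10).
Holding blue-permit and ivory-token grants K2 (A8).
Holding ivory-token, blue-code, and T20 grants L18 (A12).
Holding K2, C27, and L18 grants C17 (A6).
blue-token would need T10 and blue-permit (A11), but T10 is never granted. T10 would need T31 and gold-token (A5), but gold-token is never granted.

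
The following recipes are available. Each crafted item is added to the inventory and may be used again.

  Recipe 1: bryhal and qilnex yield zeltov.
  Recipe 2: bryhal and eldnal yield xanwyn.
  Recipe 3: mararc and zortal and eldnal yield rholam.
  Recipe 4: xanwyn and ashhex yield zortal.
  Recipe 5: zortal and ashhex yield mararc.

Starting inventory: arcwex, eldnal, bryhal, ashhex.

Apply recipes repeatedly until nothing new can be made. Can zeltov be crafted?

No

zeltov would need bryhal and qilnex (Recipe 1), but qilnex is never obtained.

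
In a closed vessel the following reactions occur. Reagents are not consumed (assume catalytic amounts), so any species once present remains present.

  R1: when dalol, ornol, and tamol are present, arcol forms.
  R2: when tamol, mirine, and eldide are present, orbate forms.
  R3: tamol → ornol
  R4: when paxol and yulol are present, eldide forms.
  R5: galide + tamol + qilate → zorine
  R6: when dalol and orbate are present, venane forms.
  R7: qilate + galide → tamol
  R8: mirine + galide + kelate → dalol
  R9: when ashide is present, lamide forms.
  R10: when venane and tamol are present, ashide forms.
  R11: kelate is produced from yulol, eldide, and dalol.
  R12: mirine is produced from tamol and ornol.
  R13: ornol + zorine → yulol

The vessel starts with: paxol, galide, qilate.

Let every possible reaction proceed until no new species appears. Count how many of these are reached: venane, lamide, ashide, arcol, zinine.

venane would need dalol and orbate (R6), but dalol never forms.
lamide would need ashide (R9), but ashide never forms.
ashide would need venane and tamol (R10), but venane never forms.
arcol would need dalol, ornol, and tamol (R1), but dalol never forms.
No rule produces zinine, and it is not given.
None of the 5 are reached.

0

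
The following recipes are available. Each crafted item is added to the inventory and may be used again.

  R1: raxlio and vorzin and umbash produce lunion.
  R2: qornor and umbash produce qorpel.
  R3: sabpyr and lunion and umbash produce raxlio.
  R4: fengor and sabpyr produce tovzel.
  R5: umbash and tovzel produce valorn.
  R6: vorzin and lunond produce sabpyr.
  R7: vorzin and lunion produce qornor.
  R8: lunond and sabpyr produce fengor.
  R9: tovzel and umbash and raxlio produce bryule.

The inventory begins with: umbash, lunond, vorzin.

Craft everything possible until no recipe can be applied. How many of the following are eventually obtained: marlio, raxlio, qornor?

0

No rule produces marlio, and it is not given.
raxlio would need sabpyr, lunion, and umbash (R3), but lunion is never obtained.
qornor would need vorzin and lunion (R7), but lunion is never obtained.
None of the 3 are reached.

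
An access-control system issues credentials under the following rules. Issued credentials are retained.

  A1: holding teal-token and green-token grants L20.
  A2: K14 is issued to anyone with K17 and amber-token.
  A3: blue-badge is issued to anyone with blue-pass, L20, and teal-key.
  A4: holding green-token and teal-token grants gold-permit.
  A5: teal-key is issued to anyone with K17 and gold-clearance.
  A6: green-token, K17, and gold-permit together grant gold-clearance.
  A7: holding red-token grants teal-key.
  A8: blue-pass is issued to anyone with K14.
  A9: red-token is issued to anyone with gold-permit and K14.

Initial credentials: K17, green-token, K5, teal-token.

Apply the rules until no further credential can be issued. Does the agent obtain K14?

No

K14 would need K17 and amber-token (A2), but amber-token is never granted.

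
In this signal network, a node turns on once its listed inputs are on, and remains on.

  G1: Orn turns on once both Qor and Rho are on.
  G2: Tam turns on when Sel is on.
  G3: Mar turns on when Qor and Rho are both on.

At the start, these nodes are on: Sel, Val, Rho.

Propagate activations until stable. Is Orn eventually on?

No

Orn would need Qor and Rho (G1), but Qor never turns on.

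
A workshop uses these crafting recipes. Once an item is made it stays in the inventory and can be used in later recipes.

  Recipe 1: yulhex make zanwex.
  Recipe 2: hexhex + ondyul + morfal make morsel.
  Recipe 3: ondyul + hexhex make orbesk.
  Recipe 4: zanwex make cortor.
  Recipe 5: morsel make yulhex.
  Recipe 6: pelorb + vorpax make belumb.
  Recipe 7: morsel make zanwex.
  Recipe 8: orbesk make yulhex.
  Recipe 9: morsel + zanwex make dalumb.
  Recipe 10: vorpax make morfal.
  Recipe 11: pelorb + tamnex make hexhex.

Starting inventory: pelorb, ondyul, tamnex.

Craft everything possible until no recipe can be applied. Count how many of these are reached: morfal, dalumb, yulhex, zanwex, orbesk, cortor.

4

Using Recipe 11, pelorb and tamnex make hexhex.
ondyul + hexhex → orbesk (Recipe 3).
Using Recipe 8, orbesk makes yulhex.
Using Recipe 1, yulhex makes zanwex.
Using Recipe 4, zanwex makes cortor.
morfal would need vorpax (Recipe 10), but vorpax is never obtained.
dalumb would need morsel and zanwex (Recipe 9), but morsel is never obtained.
yulhex: reached.
zanwex: reached.
orbesk: reached.
cortor: reached.
Reached: yulhex, zanwex, orbesk, and cortor — 4 of the 6.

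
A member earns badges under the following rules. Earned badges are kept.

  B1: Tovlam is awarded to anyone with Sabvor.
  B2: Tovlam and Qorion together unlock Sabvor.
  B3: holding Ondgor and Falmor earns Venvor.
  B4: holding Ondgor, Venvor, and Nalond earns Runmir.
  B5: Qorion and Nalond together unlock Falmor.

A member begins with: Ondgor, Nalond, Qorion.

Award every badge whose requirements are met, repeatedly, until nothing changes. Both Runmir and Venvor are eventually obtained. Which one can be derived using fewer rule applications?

Venvor: With Qorion and Nalond, Falmor is earned (B5). With Ondgor and Falmor, Venvor is earned (B3). [2 rule applications]
Runmir: With Qorion and Nalond, Falmor is earned (B5). With Ondgor and Falmor, Venvor is earned (B3). With Ondgor, Venvor, and Nalond, Runmir is earned (B4). [3 rule applications]
Venvor needs fewer.

Venvor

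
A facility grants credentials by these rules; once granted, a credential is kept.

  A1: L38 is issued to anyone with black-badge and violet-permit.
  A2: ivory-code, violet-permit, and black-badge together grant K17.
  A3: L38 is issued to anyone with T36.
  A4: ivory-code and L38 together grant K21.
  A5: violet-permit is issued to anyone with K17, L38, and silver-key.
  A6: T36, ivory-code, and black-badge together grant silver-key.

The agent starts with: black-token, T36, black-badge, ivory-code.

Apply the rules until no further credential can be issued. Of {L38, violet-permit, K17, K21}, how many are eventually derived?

2

Holding T36 grants L38 (A3).
Holding ivory-code and L38 grants K21 (A4).
L38: reached.
violet-permit would need K17, L38, and silver-key (A5), but K17 is never granted.
K17 would need ivory-code, violet-permit, and black-badge (A2), but violet-permit is never granted.
K21: reached.
Reached: L38 and K21 — 2 of the 4.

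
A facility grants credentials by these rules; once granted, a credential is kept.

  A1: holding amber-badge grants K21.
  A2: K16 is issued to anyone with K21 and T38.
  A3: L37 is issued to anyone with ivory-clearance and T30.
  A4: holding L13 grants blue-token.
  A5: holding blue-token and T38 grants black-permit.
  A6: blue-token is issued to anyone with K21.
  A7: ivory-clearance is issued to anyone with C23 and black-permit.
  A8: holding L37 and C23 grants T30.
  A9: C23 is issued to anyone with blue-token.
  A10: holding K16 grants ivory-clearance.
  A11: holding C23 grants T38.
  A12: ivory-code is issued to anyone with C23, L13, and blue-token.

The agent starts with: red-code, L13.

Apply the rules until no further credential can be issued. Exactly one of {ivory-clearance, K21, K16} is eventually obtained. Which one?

ivory-clearance

Holding L13 grants blue-token (A4).
Holding blue-token grants C23 (A9).
Holding C23 grants T38 (A11).
Holding blue-token and T38 grants black-permit (A5).
Holding C23 and black-permit grants ivory-clearance (A7).
K21 would need amber-badge (A1), but amber-badge is never granted. K16 would need K21 and T38 (A2), but K21 is never granted.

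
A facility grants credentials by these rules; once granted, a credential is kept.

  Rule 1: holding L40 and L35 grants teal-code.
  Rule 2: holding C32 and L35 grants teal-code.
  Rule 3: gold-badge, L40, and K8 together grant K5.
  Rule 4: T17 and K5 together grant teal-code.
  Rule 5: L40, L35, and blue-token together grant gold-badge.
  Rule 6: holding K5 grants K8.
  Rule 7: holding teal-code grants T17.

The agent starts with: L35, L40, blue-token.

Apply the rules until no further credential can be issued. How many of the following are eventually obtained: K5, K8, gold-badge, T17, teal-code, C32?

Holding L40 and L35 grants teal-code (Rule 1).
Holding L40, L35, and blue-token grants gold-badge (Rule 5).
Holding teal-code grants T17 (Rule 7).
K5 would need gold-badge, L40, and K8 (Rule 3), but K8 is never granted.
K8 would need K5 (Rule 6), but K5 is never granted.
gold-badge: reached.
T17: reached.
teal-code: reached.
No rule produces C32, and it is not given.
Reached: gold-badge, T17, and teal-code — 3 of the 6.

3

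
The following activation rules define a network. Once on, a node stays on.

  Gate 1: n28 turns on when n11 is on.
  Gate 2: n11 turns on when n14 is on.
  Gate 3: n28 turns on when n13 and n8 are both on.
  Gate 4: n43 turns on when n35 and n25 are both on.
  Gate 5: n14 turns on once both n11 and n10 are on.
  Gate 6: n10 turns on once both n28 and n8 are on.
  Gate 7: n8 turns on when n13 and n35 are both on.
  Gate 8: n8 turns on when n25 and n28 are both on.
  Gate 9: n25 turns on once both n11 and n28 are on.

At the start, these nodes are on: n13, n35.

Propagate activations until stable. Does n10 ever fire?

n13 and n35 are on, so n8 turns on (Gate 7).
n13 and n8 are on, so n28 turns on (Gate 3).
Gate 6: n28 and n8 on → n10 on.

Yes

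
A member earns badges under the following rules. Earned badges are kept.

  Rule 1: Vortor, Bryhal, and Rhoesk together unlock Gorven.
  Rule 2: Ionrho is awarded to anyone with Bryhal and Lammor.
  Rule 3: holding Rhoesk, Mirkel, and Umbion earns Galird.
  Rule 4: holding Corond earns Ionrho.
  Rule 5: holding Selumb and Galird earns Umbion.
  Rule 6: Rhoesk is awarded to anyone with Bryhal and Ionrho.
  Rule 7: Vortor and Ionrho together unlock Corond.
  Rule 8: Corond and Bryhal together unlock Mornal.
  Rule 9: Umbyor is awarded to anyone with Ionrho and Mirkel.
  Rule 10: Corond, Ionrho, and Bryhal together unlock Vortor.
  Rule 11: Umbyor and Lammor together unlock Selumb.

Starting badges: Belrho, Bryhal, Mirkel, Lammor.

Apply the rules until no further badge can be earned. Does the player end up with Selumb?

With Bryhal and Lammor, Ionrho is earned (Rule 2).
With Ionrho and Mirkel, Umbyor is earned (Rule 9).
With Umbyor and Lammor, Selumb is earned (Rule 11).

Yes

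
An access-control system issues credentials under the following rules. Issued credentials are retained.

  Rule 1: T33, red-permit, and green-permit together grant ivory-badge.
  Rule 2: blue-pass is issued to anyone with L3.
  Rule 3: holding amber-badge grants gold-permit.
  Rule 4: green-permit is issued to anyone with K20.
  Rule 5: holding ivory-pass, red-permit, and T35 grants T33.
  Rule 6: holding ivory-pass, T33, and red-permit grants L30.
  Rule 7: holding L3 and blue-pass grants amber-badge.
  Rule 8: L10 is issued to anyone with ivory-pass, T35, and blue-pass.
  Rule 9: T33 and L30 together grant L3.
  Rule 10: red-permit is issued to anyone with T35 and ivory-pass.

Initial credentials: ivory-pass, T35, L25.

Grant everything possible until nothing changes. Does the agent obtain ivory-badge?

No

ivory-badge would need T33, red-permit, and green-permit (Rule 1), but green-permit is never granted.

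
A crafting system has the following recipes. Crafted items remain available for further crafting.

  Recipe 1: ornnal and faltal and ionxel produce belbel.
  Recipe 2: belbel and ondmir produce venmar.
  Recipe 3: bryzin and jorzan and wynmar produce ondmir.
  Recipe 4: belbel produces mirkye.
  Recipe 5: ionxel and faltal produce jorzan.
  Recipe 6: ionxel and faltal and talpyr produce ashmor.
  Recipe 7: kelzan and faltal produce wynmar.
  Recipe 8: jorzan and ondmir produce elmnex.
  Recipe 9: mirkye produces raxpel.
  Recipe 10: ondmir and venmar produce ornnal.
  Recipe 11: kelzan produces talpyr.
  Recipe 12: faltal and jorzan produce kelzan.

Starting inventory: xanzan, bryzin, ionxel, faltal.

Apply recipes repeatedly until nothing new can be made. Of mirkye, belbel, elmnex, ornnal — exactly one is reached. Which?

Using Recipe 5, ionxel and faltal make jorzan.
faltal and jorzan → kelzan (Recipe 12).
kelzan and faltal → wynmar (Recipe 7).
bryzin and jorzan and wynmar → ondmir (Recipe 3).
Using Recipe 8, jorzan and ondmir make elmnex.
ornnal would need ondmir and venmar (Recipe 10), but venmar is never obtained. belbel would need ornnal, faltal, and ionxel (Recipe 1), but ornnal is never obtained. mirkye would need belbel (Recipe 4), but belbel is never obtained.

elmnex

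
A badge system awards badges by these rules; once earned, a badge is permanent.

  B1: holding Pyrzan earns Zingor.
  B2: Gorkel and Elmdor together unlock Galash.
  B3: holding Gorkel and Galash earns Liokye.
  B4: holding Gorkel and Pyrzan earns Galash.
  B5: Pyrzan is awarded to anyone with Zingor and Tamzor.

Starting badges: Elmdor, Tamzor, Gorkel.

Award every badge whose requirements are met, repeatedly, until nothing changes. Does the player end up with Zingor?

No

Zingor would need Pyrzan (B1), but Pyrzan is never earned.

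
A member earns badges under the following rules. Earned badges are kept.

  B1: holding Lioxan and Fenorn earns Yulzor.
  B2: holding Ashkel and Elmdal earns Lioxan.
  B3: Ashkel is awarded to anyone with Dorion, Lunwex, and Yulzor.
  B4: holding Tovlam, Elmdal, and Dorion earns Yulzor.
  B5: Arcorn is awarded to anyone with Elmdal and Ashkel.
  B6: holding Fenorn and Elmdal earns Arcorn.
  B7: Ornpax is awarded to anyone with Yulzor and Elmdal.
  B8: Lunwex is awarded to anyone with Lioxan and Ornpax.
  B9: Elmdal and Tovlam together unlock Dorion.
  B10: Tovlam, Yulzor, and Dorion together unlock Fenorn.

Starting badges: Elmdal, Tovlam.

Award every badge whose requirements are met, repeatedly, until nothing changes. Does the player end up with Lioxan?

No

Lioxan would need Ashkel and Elmdal (B2), but Ashkel is never earned.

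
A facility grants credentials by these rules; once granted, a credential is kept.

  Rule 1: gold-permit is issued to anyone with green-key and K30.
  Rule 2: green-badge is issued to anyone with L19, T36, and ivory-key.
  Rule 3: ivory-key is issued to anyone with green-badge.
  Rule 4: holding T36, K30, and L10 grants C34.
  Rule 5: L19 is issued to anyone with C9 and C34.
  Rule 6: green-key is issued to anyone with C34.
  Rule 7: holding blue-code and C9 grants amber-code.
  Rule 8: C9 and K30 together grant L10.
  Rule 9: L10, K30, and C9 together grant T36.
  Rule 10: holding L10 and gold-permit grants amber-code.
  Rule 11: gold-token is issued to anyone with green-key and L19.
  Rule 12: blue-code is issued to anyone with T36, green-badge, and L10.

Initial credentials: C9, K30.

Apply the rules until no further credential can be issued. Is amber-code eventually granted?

Holding C9 and K30 grants L10 (Rule 8).
Holding L10, K30, and C9 grants T36 (Rule 9).
Holding T36, K30, and L10 grants C34 (Rule 4).
Holding C34 grants green-key (Rule 6).
Holding green-key and K30 grants gold-permit (Rule 1).
Holding L10 and gold-permit grants amber-code (Rule 10).

Yes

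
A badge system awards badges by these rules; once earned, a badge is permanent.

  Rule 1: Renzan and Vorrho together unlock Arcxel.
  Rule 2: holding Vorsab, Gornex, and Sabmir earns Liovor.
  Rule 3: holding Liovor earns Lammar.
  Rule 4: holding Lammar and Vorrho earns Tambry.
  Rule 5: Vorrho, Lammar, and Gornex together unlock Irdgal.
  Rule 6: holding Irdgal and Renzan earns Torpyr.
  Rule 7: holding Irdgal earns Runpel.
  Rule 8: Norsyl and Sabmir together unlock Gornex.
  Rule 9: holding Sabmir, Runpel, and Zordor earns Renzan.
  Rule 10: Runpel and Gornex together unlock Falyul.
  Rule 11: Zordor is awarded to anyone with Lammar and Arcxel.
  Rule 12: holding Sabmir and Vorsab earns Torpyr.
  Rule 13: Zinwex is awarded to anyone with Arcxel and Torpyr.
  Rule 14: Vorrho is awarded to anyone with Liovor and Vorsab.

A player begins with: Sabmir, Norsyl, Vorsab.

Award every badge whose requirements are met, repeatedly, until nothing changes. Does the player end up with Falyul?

Yes

With Norsyl and Sabmir, Gornex is earned (Rule 8).
With Vorsab, Gornex, and Sabmir, Liovor is earned (Rule 2).
With Liovor and Vorsab, Vorrho is earned (Rule 14).
With Liovor, Lammar is earned (Rule 3).
With Vorrho, Lammar, and Gornex, Irdgal is earned (Rule 5).
With Irdgal, Runpel is earned (Rule 7).
With Runpel and Gornex, Falyul is earned (Rule 10).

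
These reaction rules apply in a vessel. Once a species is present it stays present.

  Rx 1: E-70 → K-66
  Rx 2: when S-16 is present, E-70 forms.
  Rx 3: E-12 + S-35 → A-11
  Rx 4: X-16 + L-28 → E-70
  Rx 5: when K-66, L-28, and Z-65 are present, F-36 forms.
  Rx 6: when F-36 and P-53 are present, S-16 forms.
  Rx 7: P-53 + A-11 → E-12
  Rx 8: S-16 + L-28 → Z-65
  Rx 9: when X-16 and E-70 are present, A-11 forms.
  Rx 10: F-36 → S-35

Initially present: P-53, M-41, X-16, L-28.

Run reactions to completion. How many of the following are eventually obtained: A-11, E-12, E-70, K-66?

4

X-16 and L-28 present → E-70 forms (Rx 4).
E-70 present → K-66 forms (Rx 1).
X-16 and E-70 present → A-11 forms (Rx 9).
P-53 and A-11 present → E-12 forms (Rx 7).
A-11: reached.
E-12: reached.
E-70: reached.
K-66: reached.
All 4 are reached.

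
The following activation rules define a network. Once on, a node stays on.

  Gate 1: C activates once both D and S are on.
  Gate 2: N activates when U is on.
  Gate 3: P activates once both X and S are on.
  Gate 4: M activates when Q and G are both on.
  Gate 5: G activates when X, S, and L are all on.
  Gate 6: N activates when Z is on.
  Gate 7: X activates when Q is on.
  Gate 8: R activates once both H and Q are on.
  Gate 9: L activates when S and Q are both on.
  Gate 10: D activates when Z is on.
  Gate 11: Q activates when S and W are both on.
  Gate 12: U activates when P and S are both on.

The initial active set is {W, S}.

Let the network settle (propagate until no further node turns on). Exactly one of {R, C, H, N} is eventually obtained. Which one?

Gate 11: S and W on → Q on.
Q is on, so X activates (Gate 7).
X and S are on, so P activates (Gate 3).
P and S are on, so U activates (Gate 12).
Gate 2: U on → N on.
C would need D and S (Gate 1), but D never turns on. R would need H and Q (Gate 8), but H never turns on. No rule produces H, and it is not given.

N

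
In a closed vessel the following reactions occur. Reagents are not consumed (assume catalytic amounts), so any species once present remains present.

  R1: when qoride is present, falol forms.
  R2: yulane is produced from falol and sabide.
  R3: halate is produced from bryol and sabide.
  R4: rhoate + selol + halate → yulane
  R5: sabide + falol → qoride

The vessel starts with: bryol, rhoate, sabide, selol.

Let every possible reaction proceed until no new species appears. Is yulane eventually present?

Yes

bryol and sabide present → halate forms (R3).
rhoate, selol, and halate present → yulane forms (R4).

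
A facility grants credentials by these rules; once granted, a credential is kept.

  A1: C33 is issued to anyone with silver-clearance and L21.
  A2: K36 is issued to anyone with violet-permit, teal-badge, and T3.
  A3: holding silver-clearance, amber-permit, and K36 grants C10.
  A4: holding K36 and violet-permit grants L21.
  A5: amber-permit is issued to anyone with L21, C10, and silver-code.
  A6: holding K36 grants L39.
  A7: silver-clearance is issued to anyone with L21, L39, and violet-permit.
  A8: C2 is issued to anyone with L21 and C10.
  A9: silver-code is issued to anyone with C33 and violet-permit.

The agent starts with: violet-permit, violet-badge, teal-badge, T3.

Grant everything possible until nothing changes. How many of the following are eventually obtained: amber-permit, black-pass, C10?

amber-permit would need L21, C10, and silver-code (A5), but C10 is never granted.
No rule produces black-pass, and it is not given.
C10 would need silver-clearance, amber-permit, and K36 (A3), but amber-permit is never granted.
None of the 3 are reached.

0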